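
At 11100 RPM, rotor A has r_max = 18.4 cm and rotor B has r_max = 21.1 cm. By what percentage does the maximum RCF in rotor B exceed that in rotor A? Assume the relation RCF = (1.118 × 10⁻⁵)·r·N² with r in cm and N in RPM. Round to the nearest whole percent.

At equal RPM, RCF scales linearly with r: ratio = 21.1 / 18.4 = 1.1467.
So rotor B delivers 14.7% more g-force.

15%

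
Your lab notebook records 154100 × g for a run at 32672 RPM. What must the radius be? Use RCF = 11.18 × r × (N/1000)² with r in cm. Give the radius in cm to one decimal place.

12.9 cm

154100 = 11.18 × r × (32.672)²
r = 154100 / (11.18 × 1067.459584) = 154100 / 11934.2 ≈ 12.912 cm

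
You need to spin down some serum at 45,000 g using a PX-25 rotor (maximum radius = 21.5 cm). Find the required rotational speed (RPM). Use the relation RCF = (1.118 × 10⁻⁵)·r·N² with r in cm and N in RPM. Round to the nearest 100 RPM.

≈ 13700 RPM

RCF = 1.118 × 10⁻⁵ × r × N²
45,000 = 1.118 × 10⁻⁵ × 21.5 × N²
N² = 45,000 / (24.037 × 10⁻⁵) = 187,211,382
N ≈ √187,211,382 ≈ 13,682.5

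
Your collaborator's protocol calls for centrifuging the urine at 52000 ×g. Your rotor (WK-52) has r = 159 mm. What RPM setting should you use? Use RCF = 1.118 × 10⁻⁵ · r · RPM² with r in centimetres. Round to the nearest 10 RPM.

N ≈ 17100 RPM

r = 159 mm = 15.9 cm
52,000 = 1.118 × 10⁻⁵ × 15.9 × N²
N² = 52,000 / (17.7762 × 10⁻⁵) = 292,525,962
N ≈ √292,525,962 ≈ 17,103.4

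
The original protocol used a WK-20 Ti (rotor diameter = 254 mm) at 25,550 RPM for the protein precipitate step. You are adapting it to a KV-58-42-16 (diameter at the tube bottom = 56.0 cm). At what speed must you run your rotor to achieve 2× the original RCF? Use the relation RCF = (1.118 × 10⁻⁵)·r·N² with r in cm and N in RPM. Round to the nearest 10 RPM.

24330 RPM

Original rotor: r = 254 mm / 2 = 127 mm = 12.7 cm
RCF = 1.118 × 10⁻⁵ × r × N²
RCF_original = 1.118 × 10⁻⁵ × 12.7 × (25550)² = 1.118 × 10⁻⁵ × 12.7 × 652,802,500 ≈ 92,688.8 × g
Target RCF = 2 × 92,688.8 ≈ 185,377.6 × g
Your rotor: r = 56.0 / 2 = 28 cm
185,377.6 = 1.118 × 10⁻⁵ × 28 × N²
N² = 185,377.6 / (31.304 × 10⁻⁵) = 592,185,024
N ≈ √592,185,024 ≈ 24,334.9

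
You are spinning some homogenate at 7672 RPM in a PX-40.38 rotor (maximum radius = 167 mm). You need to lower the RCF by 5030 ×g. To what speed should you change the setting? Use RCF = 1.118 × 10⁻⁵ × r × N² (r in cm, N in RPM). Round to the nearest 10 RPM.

5650 RPM

r = 167 mm = 16.7 cm
Current RCF = 1.118 × 10⁻⁵ × 16.7 × (7672)² = 1.118 × 10⁻⁵ × 16.7 × 58,859,584 ≈ 10,989.4 × g
Target RCF = 10,989.4 − 5,030 = 5,959.4 × g
N² = 5,959.4 / (18.6706 × 10⁻⁵) = 31,918,631
N ≈ √31,918,631 ≈ 5,649.7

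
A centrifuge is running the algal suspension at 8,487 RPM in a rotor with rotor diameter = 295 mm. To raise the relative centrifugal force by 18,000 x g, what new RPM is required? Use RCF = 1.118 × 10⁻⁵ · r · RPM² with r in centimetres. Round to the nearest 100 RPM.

≈ 13500 RPM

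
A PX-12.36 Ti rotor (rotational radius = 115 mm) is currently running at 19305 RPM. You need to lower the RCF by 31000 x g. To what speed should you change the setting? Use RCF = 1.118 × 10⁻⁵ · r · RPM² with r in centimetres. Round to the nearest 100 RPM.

r = 115 mm = 11.5 cm
Current RCF = 1.118 × 10⁻⁵ × 11.5 × (19305)² = 1.118 × 10⁻⁵ × 11.5 × 372,683,025 ≈ 47,915.9 × g
Target RCF = 47,915.9 − 31,000 = 16,915.9 × g
N² = 16,915.9 / (12.857 × 10⁻⁵) = 131,569,573
N ≈ √131,569,573 ≈ 11,470.4

≈ 11500 RPM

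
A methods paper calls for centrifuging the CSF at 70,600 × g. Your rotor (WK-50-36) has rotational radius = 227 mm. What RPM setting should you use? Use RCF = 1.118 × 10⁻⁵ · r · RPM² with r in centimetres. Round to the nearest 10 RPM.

16680 RPM

r = 227 mm = 22.7 cm
70,600 = 1.118 × 10⁻⁵ × 22.7 × N²
N² = 70,600 / (25.3786 × 10⁻⁵) = 278,187,134
N ≈ √278,187,134 ≈ 16,678.9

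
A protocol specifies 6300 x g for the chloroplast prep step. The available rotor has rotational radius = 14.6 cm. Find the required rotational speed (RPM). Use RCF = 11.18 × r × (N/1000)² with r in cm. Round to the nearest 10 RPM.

6210 RPM

6,300 = 11.18 × 14.6 × (N/1000)²
(N/1000)² = 6,300 / 163.228 = 38.59632
N = 1000 × √38.59632 ≈ 6,212.6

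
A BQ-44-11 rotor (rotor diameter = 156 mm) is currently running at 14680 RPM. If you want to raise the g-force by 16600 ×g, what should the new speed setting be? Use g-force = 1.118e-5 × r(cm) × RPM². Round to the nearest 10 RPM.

r = 156 mm / 2 = 78 mm = 7.8 cm
Current RCF = 1.118 × 10⁻⁵ × 7.8 × (14680)² = 1.118 × 10⁻⁵ × 7.8 × 215,502,400 ≈ 18,792.7 × g
Target RCF = 18,792.7 + 16,600 = 35,392.7 × g
N² = 35,392.7 / (8.7204 × 10⁻⁵) = 405,860,970
N ≈ √405,860,970 ≈ 20,146.0

20150 RPM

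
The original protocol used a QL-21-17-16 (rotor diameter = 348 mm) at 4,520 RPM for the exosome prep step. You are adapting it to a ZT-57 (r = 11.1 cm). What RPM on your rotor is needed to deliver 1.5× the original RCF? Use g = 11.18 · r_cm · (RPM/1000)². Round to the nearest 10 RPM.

≈ 6930 RPM

Original rotor: r = 348 mm / 2 = 174 mm = 17.4 cm
RCF_original = 11.18 × 17.4 × (4.52)² = 11.18 × 17.4 × 20.4304 ≈ 3,974.4 × g
Target RCF = 1.5 × 3,974.4 ≈ 5,961.6 × g
5,961.6 = 11.18 × 11.1 × (N/1000)²
(N/1000)² = 5,961.6 / 124.098 = 48.03945
N = 1000 × √48.03945 ≈ 6,931.0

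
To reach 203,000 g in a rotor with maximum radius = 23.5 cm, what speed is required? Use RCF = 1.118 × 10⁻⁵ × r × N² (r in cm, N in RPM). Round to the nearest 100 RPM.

N ≈ 27800 RPM

203,000 = 1.118 × 10⁻⁵ × 23.5 × N²
N² = 203,000 / (26.273 × 10⁻⁵) = 772,656,339
N ≈ √772,656,339 ≈ 27,796.7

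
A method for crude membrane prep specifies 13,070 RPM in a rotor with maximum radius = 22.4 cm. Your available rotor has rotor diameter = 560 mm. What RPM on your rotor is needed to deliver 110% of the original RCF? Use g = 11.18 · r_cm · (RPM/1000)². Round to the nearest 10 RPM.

12260 RPM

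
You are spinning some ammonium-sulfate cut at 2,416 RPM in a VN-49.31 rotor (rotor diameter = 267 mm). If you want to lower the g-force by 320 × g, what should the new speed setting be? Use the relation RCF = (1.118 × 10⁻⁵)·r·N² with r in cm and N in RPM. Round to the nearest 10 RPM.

r = 267 mm / 2 = 133.5 mm = 13.35 cm
Current RCF = 1.118 × 10⁻⁵ × 13.35 × (2416)² = 1.118 × 10⁻⁵ × 13.35 × 5,837,056 ≈ 871.2 × g
Target RCF = 871.2 − 320 = 551.2 × g
N² = 551.2 / (14.9253 × 10⁻⁵) = 3,693,058
N ≈ √3,693,058 ≈ 1,921.7

N₂ ≈ 1920 RPM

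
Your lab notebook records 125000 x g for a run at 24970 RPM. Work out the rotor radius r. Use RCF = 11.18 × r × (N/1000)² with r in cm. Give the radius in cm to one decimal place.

17.9 cm

125000 = 11.18 × r × (24.97)²
r = 125000 / (11.18 × 623.5009) = 125000 / 6970.74 ≈ 17.932 cm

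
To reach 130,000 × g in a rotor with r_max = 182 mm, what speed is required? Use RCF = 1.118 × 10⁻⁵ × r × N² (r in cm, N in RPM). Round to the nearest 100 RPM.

25300 RPM

r = 182 mm = 18.2 cm
RCF = 1.118 × 10⁻⁵ × r × N²
130,000 = 1.118 × 10⁻⁵ × 18.2 × N²
N² = 130,000 / (20.3476 × 10⁻⁵) = 638,895,988
N ≈ √638,895,988 ≈ 25,276.4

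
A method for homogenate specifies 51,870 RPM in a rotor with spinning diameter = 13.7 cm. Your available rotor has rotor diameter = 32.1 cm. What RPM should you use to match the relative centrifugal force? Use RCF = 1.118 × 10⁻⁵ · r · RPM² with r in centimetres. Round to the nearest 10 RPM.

Original rotor: r = 13.7 / 2 = 6.85 cm
RCF = 1.118 × 10⁻⁵ × r × N²
RCF_original = 1.118 × 10⁻⁵ × 6.85 × (51870)² = 1.118 × 10⁻⁵ × 6.85 × 2,690,496,900 ≈ 206,046.3 × g
Your rotor: r = 32.1 / 2 = 16.05 cm
206,046.3 = 1.118 × 10⁻⁵ × 16.05 × N²
N² = 206,046.3 / (17.9439 × 10⁻⁵) = 1,148,280,474
N ≈ √1,148,280,474 ≈ 33,886.3

≈ 33890 RPM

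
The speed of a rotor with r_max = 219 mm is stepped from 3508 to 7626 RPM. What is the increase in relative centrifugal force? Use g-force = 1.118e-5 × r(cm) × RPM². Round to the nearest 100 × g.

r = 219 mm = 21.9 cm
RCF₁ = 1.118 × 10⁻⁵ × 21.9 × (3508)² = 1.118 × 10⁻⁵ × 21.9 × 12,306,064 ≈ 3,013 × g
RCF₂ = 1.118 × 10⁻⁵ × 21.9 × (7626)² = 1.118 × 10⁻⁵ × 21.9 × 58,155,876 ≈ 14,239 × g
Increase = 14,239 − 3,013 = 11,226

≈ 11200 g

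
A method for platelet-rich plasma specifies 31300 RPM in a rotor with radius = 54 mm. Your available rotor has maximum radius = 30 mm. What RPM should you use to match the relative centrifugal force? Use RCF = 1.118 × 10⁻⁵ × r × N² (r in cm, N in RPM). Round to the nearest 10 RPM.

Original rotor: r = 54 mm = 5.4 cm
RCF = 1.118 × 10⁻⁵ × r × N²
RCF_original = 1.118 × 10⁻⁵ × 5.4 × (31300)² = 1.118 × 10⁻⁵ × 5.4 × 979,690,000 ≈ 59,145.8 × g
Your rotor: r = 30 mm = 3.0 cm
59,145.8 = 1.118 × 10⁻⁵ × 3 × N²
N² = 59,145.8 / (3.354 × 10⁻⁵) = 1,763,440,668
N ≈ √1,763,440,668 ≈ 41,993.3

≈ 41990 RPM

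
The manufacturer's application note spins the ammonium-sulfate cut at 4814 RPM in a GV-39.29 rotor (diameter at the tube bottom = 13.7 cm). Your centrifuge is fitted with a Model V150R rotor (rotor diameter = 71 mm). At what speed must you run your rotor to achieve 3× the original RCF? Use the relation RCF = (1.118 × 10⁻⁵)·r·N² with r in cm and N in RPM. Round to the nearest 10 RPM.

11580 RPM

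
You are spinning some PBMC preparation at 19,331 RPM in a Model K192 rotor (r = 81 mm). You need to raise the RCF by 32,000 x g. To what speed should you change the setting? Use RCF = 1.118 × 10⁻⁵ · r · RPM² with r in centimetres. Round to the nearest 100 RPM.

r = 81 mm = 8.1 cm
Current RCF = 1.118 × 10⁻⁵ × 8.1 × (19331)² = 1.118 × 10⁻⁵ × 8.1 × 373,687,561 ≈ 33,840.4 × g
Target RCF = 33,840.4 + 32,000 = 65,840.4 × g
N² = 65,840.4 / (9.0558 × 10⁻⁵) = 727,052,276
N ≈ √727,052,276 ≈ 26,963.9

27000 RPM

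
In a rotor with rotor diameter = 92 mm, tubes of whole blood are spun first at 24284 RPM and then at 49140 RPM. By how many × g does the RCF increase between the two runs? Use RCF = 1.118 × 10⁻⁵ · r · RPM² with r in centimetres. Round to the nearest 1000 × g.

r = 92 mm / 2 = 46 mm = 4.6 cm
RCF₁ = 1.118 × 10⁻⁵ × 4.6 × (24284)² = 1.118 × 10⁻⁵ × 4.6 × 589,712,656 ≈ 30,327.7 × g
RCF₂ = 1.118 × 10⁻⁵ × 4.6 × (49140)² = 1.118 × 10⁻⁵ × 4.6 × 2,414,739,600 ≈ 124,185.2 × g
Increase = 124,185.2 − 30,327.7 = 93,857.5

≈ 94000 × g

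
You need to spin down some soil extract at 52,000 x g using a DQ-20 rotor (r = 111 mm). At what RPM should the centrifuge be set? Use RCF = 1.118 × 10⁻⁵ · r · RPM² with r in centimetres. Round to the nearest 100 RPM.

≈ 20500 RPM

r = 111 mm = 11.1 cm
52,000 = 1.118 × 10⁻⁵ × 11.1 × N²
N² = 52,000 / (12.4098 × 10⁻⁵) = 419,023,675
N ≈ √419,023,675 ≈ 20,470.1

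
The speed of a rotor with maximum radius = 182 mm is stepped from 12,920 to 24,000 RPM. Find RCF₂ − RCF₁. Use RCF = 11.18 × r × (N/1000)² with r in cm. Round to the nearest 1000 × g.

r = 182 mm = 18.2 cm
RCF₁ = 11.18 × 18.2 × (12.92)² = 11.18 × 18.2 × 166.9264 ≈ 33,965.5 × g
RCF₂ = 11.18 × 18.2 × (24)² = 11.18 × 18.2 × 576 ≈ 117,202.2 × g
Increase = 117,202.2 − 33,965.5 = 83,236.7

83000 ×g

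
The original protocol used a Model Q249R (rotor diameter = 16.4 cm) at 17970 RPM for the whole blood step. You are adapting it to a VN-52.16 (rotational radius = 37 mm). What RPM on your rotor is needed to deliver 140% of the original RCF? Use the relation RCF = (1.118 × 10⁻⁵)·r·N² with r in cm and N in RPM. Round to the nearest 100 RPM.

31700 RPM

Original rotor: r = 16.4 / 2 = 8.2 cm
RCF_original = 1.118 × 10⁻⁵ × 8.2 × (17970)² = 1.118 × 10⁻⁵ × 8.2 × 322,920,900 ≈ 29,604.1 × g
Target RCF = 1.4 × 29,604.1 ≈ 41,445.7 × g
Your rotor: r = 37 mm = 3.7 cm
41,445.7 = 1.118 × 10⁻⁵ × 3.7 × N²
N² = 41,445.7 / (4.1366 × 10⁻⁵) = 1,001,926,703
N ≈ √1,001,926,703 ≈ 31,653.2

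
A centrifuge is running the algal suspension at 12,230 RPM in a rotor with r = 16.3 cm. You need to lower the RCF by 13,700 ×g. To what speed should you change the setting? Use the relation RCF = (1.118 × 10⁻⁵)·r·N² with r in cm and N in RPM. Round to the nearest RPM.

8625 RPM

Current RCF = 1.118 × 10⁻⁵ × 16.3 × (12230)² = 1.118 × 10⁻⁵ × 16.3 × 149,572,900 ≈ 27,257.3 × g
Target RCF = 27,257.3 − 13,700 = 13,557.3 × g
N² = 13,557.3 / (18.2234 × 10⁻⁵) = 74,395,009
N ≈ √74,395,009 ≈ 8,625.3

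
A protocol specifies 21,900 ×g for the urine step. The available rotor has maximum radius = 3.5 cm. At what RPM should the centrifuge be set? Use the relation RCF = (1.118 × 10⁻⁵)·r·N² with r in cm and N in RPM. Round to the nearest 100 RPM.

N ≈ 23700 RPM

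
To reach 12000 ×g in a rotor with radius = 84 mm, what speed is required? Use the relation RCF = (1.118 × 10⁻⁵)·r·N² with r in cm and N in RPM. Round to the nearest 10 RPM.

≈ 11300 RPM

r = 84 mm = 8.4 cm
RCF = 1.118 × 10⁻⁵ × r × N²
12,000 = 1.118 × 10⁻⁵ × 8.4 × N²
N² = 12,000 / (9.3912 × 10⁻⁵) = 127,779,198
N ≈ √127,779,198 ≈ 11,303.9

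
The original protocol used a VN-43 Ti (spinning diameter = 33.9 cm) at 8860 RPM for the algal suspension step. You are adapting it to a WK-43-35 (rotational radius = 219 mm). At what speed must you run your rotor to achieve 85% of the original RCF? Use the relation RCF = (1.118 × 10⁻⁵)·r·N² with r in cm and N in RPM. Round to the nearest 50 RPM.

≈ 7200 RPM

Original rotor: r = 33.9 / 2 = 16.95 cm
RCF_original = 1.118 × 10⁻⁵ × 16.95 × (8860)² = 1.118 × 10⁻⁵ × 16.95 × 78,499,600 ≈ 14,875.8 × g
Target RCF = 0.85 × 14,875.8 ≈ 12,644.4 × g
Your rotor: r = 219 mm = 21.9 cm
12,644.4 = 1.118 × 10⁻⁵ × 21.9 × N²
N² = 12,644.4 / (24.4842 × 10⁻⁵) = 51,643,100
N ≈ √51,643,100 ≈ 7,186.3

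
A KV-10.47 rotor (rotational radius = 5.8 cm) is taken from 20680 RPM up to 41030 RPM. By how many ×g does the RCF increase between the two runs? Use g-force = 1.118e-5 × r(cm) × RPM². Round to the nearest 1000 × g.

81000 ×g

RCF₁ = 1.118 × 10⁻⁵ × 5.8 × (20680)² = 1.118 × 10⁻⁵ × 5.8 × 427,662,400 ≈ 27,731.3 × g
RCF₂ = 1.118 × 10⁻⁵ × 5.8 × (41030)² = 1.118 × 10⁻⁵ × 5.8 × 1,683,460,900 ≈ 109,162.3 × g
Increase = 109,162.3 − 27,731.3 = 81,431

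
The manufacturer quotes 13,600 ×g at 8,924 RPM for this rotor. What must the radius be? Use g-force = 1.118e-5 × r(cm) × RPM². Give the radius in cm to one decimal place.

13600 = 1.118 × 10⁻⁵ × r × (8924)²
r = 13600 / (1.118 × 10⁻⁵ × 79,637,776) = 13600 / 890.3503 ≈ 15.275 cm

≈ 15.3 cm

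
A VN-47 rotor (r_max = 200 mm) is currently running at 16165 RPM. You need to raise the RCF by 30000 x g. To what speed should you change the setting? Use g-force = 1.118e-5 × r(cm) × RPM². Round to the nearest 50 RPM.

≈ 19900 RPM

r = 200 mm = 20.0 cm
Current RCF = 1.118 × 10⁻⁵ × 20 × (16165)² = 1.118 × 10⁻⁵ × 20 × 261,307,225 ≈ 58,428.3 × g
Target RCF = 58,428.3 + 30,000 = 88,428.3 × g
N² = 88,428.3 / (22.36 × 10⁻⁵) = 395,475,403
N ≈ √395,475,403 ≈ 19,886.6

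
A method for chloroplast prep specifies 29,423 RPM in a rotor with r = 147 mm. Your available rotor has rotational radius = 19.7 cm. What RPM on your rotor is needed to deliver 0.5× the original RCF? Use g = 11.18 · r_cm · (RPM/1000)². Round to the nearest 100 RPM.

≈ 18000 RPM

Original rotor: r = 147 mm = 14.7 cm
RCF_original = 11.18 × 14.7 × (29.423)² = 11.18 × 14.7 × 865.712929 ≈ 142,276.5 × g
Target RCF = 0.5 × 142,276.5 ≈ 71,138.2 × g
71,138.2 = 11.18 × 19.7 × (N/1000)²
(N/1000)² = 71,138.2 / 220.246 = 322.9943
N = 1000 × √322.9943 ≈ 17,972.0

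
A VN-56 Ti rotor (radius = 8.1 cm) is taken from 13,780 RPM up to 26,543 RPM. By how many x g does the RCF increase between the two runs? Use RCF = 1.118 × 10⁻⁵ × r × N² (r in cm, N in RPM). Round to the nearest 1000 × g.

47000 x g

RCF₁ = 1.118 × 10⁻⁵ × 8.1 × (13780)² = 1.118 × 10⁻⁵ × 8.1 × 189,888,400 ≈ 17,195.9 × g
RCF₂ = 1.118 × 10⁻⁵ × 8.1 × (26543)² = 1.118 × 10⁻⁵ × 8.1 × 704,530,849 ≈ 63,800.9 × g
Increase = 63,800.9 − 17,195.9 = 46,605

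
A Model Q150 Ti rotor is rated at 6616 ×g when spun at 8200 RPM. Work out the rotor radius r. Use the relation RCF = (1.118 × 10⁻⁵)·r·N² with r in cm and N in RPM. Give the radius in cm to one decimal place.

6616 = 1.118 × 10⁻⁵ × r × (8200)²
r = 6616 / (1.118 × 10⁻⁵ × 67,240,000) = 6616 / 751.7432 ≈ 8.801 cm

r ≈ 8.8 cm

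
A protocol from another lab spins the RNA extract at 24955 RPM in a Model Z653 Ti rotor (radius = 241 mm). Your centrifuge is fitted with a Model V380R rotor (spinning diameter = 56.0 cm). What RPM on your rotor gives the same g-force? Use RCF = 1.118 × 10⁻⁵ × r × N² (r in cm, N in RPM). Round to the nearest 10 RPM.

Original rotor: r = 241 mm = 24.1 cm
RCF_original = 1.118 × 10⁻⁵ × 24.1 × (24955)² = 1.118 × 10⁻⁵ × 24.1 × 622,752,025 ≈ 167,793.1 × g
Your rotor: r = 56.0 / 2 = 28 cm
167,793.1 = 1.118 × 10⁻⁵ × 28 × N²
N² = 167,793.1 / (31.304 × 10⁻⁵) = 536,011,692
N ≈ √536,011,692 ≈ 23,151.9

23150 RPM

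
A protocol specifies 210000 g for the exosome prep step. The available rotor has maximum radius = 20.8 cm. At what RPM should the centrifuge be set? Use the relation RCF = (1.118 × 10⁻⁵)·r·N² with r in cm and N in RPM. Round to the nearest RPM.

30051 RPM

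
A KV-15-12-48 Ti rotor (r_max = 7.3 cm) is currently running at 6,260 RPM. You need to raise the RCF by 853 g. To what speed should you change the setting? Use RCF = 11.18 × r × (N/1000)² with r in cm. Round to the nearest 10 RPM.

Current RCF = 11.18 × 7.3 × (6.26)² = 11.18 × 7.3 × 39.1876 ≈ 3,198.3 × g
Target RCF = 3,198.3 + 853 = 4,051.3 × g
(N/1000)² = 4,051.3 / 81.614 = 49.63977
N = 1000 × √49.63977 ≈ 7,045.5

≈ 7050 RPM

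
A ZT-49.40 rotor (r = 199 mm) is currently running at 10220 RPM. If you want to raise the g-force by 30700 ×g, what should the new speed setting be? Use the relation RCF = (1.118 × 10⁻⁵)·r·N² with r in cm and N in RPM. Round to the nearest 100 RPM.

r = 199 mm = 19.9 cm
Current RCF = 1.118 × 10⁻⁵ × 19.9 × (10220)² = 1.118 × 10⁻⁵ × 19.9 × 104,448,400 ≈ 23,237.9 × g
Target RCF = 23,237.9 + 30,700 = 53,937.9 × g
N² = 53,937.9 / (22.2482 × 10⁻⁵) = 242,437,141
N ≈ √242,437,141 ≈ 15,570.4

N₂ ≈ 15600 RPM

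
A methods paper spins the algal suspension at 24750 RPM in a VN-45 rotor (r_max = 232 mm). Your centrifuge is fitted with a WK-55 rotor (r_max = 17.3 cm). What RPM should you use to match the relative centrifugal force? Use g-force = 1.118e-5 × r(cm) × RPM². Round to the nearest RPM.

28661 RPM

Original rotor: r = 232 mm = 23.2 cm
RCF_original = 1.118 × 10⁻⁵ × 23.2 × (24750)² = 1.118 × 10⁻⁵ × 23.2 × 612,562,500 ≈ 158,884 × g
158,884 = 1.118 × 10⁻⁵ × 17.3 × N²
N² = 158,884 / (19.3414 × 10⁻⁵) = 821,471,041
N ≈ √821,471,041 ≈ 28,661.3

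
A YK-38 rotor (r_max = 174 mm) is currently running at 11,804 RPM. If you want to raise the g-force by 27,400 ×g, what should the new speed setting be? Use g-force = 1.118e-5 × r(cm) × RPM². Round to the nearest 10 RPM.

r = 174 mm = 17.4 cm
Current RCF = 1.118 × 10⁻⁵ × 17.4 × (11804)² = 1.118 × 10⁻⁵ × 17.4 × 139,334,416 ≈ 27,105 × g
Target RCF = 27,105 + 27,400 = 54,505 × g
N² = 54,505 / (19.4532 × 10⁻⁵) = 280,185,265
N ≈ √280,185,265 ≈ 16,738.7

16740 RPM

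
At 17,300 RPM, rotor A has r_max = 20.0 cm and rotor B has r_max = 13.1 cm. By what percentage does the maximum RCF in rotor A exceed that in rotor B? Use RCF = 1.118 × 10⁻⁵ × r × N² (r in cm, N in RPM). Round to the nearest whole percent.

53%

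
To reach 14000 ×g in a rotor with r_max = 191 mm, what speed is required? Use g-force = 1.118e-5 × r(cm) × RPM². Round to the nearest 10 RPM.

r = 191 mm = 19.1 cm
14,000 = 1.118 × 10⁻⁵ × 19.1 × N²
N² = 14,000 / (21.3538 × 10⁻⁵) = 65,562,101
N ≈ √65,562,101 ≈ 8,097.0

≈ 8100 RPM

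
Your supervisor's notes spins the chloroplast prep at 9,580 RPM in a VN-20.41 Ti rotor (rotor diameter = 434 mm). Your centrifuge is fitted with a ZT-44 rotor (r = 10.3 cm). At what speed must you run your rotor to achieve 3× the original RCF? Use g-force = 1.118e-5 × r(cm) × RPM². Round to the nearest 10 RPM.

≈ 24080 RPM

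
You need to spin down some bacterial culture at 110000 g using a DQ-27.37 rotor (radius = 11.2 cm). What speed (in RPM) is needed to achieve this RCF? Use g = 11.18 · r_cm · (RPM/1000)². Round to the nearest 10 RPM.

≈ 29640 RPM

RCF = 11.18 × r × (N/1000)²
110,000 = 11.18 × 11.2 × (N/1000)²
(N/1000)² = 110,000 / 125.216 = 878.482
N = 1000 × √878.482 ≈ 29,639.2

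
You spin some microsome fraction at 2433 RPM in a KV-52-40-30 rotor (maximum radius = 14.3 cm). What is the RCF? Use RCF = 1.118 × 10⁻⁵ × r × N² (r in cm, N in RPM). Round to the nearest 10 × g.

≈ 950 x g

RCF = 1.118 × 10⁻⁵ × 14.3 × (2433)² = 1.118 × 10⁻⁵ × 14.3 × 5,919,489 ≈ 946.4 × g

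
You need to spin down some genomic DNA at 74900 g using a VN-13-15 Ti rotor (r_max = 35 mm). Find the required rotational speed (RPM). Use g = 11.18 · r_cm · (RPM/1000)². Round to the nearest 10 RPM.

43750 RPM

r = 35 mm = 3.5 cm
74,900 = 11.18 × 3.5 × (N/1000)²
(N/1000)² = 74,900 / 39.13 = 1914.132
N = 1000 × √1914.132 ≈ 43,750.8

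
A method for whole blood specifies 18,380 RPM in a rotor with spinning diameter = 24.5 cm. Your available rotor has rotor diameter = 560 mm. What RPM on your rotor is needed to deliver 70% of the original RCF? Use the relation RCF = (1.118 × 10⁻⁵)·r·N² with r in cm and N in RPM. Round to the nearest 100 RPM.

Original rotor: r = 24.5 / 2 = 12.25 cm
RCF_original = 1.118 × 10⁻⁵ × 12.25 × (18380)² = 1.118 × 10⁻⁵ × 12.25 × 337,824,400 ≈ 46,266.7 × g
Target RCF = 0.7 × 46,266.7 ≈ 32,386.7 × g
Your rotor: r = 560 mm / 2 = 280 mm = 28 cm
32,386.7 = 1.118 × 10⁻⁵ × 28 × N²
N² = 32,386.7 / (31.304 × 10⁻⁵) = 103,458,663
N ≈ √103,458,663 ≈ 10,171.5

≈ 10200 RPM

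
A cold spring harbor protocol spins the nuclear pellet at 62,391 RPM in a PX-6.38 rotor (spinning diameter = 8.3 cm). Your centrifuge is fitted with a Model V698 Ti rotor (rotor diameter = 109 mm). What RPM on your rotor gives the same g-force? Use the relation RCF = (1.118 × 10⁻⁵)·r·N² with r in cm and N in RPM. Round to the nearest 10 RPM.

54440 RPM

Original rotor: r = 8.3 / 2 = 4.15 cm
RCF_original = 1.118 × 10⁻⁵ × 4.15 × (62391)² = 1.118 × 10⁻⁵ × 4.15 × 3,892,636,881 ≈ 180,606.7 × g
Your rotor: r = 109 mm / 2 = 54.5 mm = 5.45 cm
180,606.7 = 1.118 × 10⁻⁵ × 5.45 × N²
N² = 180,606.7 / (6.0931 × 10⁻⁵) = 2,964,118,429
N ≈ √2,964,118,429 ≈ 54,443.7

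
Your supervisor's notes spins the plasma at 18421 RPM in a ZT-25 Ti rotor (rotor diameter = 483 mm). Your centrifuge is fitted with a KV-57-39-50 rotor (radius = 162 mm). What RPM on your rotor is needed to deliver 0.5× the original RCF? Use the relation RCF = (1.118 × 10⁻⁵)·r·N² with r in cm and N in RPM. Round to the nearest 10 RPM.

Original rotor: r = 483 mm / 2 = 241.5 mm = 24.15 cm
RCF_original = 1.118 × 10⁻⁵ × 24.15 × (18421)² = 1.118 × 10⁻⁵ × 24.15 × 339,333,241 ≈ 91,619 × g
Target RCF = 0.5 × 91,619 ≈ 45,809.5 × g
Your rotor: r = 162 mm = 16.2 cm
45,809.5 = 1.118 × 10⁻⁵ × 16.2 × N²
N² = 45,809.5 / (18.1116 × 10⁻⁵) = 252,929,062
N ≈ √252,929,062 ≈ 15,903.7

15900 RPM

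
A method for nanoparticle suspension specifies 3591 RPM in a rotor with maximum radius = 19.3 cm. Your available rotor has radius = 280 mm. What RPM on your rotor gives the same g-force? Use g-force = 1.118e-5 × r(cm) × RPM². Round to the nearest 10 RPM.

≈ 2980 RPM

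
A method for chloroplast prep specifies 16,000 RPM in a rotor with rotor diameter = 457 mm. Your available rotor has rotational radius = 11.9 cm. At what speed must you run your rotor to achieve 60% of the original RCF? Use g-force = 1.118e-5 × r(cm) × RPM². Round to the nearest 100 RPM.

≈ 17200 RPM

Original rotor: r = 457 mm / 2 = 228.5 mm = 22.85 cm
RCF_original = 1.118 × 10⁻⁵ × 22.85 × (16000)² = 1.118 × 10⁻⁵ × 22.85 × 256,000,000 ≈ 65,398.5 × g
Target RCF = 0.6 × 65,398.5 ≈ 39,239.1 × g
39,239.1 = 1.118 × 10⁻⁵ × 11.9 × N²
N² = 39,239.1 / (13.3042 × 10⁻⁵) = 294,937,689
N ≈ √294,937,689 ≈ 17,173.7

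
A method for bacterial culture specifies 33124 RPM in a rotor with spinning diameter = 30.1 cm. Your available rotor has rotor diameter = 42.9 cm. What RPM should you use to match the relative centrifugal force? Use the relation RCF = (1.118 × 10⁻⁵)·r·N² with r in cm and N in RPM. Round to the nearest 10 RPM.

27750 RPM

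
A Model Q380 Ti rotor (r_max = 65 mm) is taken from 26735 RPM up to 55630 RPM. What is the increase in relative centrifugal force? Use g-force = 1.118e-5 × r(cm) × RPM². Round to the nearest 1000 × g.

r = 65 mm = 6.5 cm
RCF₁ = 1.118 × 10⁻⁵ × 6.5 × (26735)² = 1.118 × 10⁻⁵ × 6.5 × 714,760,225 ≈ 51,941.6 × g
RCF₂ = 1.118 × 10⁻⁵ × 6.5 × (55630)² = 1.118 × 10⁻⁵ × 6.5 × 3,094,696,900 ≈ 224,891.6 × g
Increase = 224,891.6 − 51,941.6 = 172,950

≈ 173000 x g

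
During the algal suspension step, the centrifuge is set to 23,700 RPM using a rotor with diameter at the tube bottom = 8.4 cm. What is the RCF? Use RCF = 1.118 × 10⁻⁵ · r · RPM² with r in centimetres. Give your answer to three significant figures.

26400 × g

r = 8.4 / 2 = 4.2 cm
RCF = 1.118 × 10⁻⁵ × 4.2 × (23700)² = 1.118 × 10⁻⁵ × 4.2 × 561,690,000 ≈ 26,374.7 × g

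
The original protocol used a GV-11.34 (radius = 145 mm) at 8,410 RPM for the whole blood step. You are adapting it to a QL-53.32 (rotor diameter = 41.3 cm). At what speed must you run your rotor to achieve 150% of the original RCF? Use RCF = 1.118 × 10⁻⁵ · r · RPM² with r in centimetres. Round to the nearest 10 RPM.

Original rotor: r = 145 mm = 14.5 cm
RCF = 1.118 × 10⁻⁵ × r × N²
RCF_original = 1.118 × 10⁻⁵ × 14.5 × (8410)² = 1.118 × 10⁻⁵ × 14.5 × 70,728,100 ≈ 11,465.7 × g
Target RCF = 1.5 × 11,465.7 ≈ 17,198.6 × g
Your rotor: r = 41.3 / 2 = 20.65 cm
17,198.6 = 1.118 × 10⁻⁵ × 20.65 × N²
N² = 17,198.6 / (23.0867 × 10⁻⁵) = 74,495,705
N ≈ √74,495,705 ≈ 8,631.1

≈ 8630 RPM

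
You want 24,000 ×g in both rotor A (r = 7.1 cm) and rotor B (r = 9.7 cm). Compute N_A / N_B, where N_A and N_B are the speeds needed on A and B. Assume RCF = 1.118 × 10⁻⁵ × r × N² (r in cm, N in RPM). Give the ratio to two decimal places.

1.17

At fixed RCF, N ∝ 1/√r, so N_A/N_B = √(r_B/r_A) = √(9.7/7.1) = √1.366197 = 1.1688.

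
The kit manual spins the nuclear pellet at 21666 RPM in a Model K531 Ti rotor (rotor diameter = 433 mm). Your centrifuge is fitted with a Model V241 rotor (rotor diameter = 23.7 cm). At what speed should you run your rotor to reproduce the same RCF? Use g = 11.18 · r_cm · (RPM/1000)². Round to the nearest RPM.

29285 RPM

Original rotor: r = 433 mm / 2 = 216.5 mm = 21.65 cm
RCF_original = 11.18 × 21.65 × (21.666)² = 11.18 × 21.65 × 469.415556 ≈ 113,620.6 × g
Your rotor: r = 23.7 / 2 = 11.85 cm
113,620.6 = 11.18 × 11.85 × (N/1000)²
(N/1000)² = 113,620.6 / 132.483 = 857.624
N = 1000 × √857.624 ≈ 29,285.2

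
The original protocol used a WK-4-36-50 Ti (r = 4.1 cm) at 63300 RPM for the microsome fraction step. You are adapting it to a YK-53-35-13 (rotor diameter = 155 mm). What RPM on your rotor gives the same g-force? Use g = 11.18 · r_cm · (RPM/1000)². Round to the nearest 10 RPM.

RCF_original = 11.18 × 4.1 × (63.3)² = 11.18 × 4.1 × 4,006.89 ≈ 183,667.8 × g
Your rotor: r = 155 mm / 2 = 77.5 mm = 7.75 cm
183,667.8 = 11.18 × 7.75 × (N/1000)²
(N/1000)² = 183,667.8 / 86.645 = 2119.774
N = 1000 × √2119.774 ≈ 46,041.0

46040 RPM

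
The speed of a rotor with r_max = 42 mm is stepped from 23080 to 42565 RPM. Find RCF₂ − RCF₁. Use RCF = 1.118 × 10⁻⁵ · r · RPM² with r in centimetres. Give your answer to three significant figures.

r = 42 mm = 4.2 cm
RCF₁ = 1.118 × 10⁻⁵ × 4.2 × (23080)² = 1.118 × 10⁻⁵ × 4.2 × 532,686,400 ≈ 25,012.8 × g
RCF₂ = 1.118 × 10⁻⁵ × 4.2 × (42565)² = 1.118 × 10⁻⁵ × 4.2 × 1,811,779,225 ≈ 85,073.9 × g
Increase = 85,073.9 − 25,012.8 = 60,061.1

≈ 60100 x g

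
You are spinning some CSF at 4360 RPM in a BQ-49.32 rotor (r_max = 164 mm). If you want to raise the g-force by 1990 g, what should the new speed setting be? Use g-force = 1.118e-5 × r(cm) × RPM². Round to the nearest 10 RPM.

≈ 5460 RPM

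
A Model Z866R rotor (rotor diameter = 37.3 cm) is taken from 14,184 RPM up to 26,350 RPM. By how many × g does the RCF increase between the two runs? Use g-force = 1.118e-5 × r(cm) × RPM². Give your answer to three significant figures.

r = 37.3 / 2 = 18.65 cm
RCF₁ = 1.118 × 10⁻⁵ × 18.65 × (14184)² = 1.118 × 10⁻⁵ × 18.65 × 201,185,856 ≈ 41,948.7 × g
RCF₂ = 1.118 × 10⁻⁵ × 18.65 × (26350)² = 1.118 × 10⁻⁵ × 18.65 × 694,322,500 ≈ 144,771.1 × g
Increase = 144,771.1 − 41,948.7 = 102,822.4

≈ 103000 × g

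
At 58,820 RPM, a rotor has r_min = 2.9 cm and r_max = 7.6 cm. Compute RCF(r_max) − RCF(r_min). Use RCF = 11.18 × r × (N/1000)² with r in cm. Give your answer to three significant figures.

182000 × g

RCF_max = 11.18 × 7.6 × (58.82)² = 11.18 × 7.6 × 3,459.7924 ≈ 293,971.6 × g
RCF_min = 11.18 × 2.9 × (58.82)² = 11.18 × 2.9 × 3,459.7924 ≈ 112,173.4 × g
ΔRCF = 293,971.6 − 112,173.4 = 181,798.2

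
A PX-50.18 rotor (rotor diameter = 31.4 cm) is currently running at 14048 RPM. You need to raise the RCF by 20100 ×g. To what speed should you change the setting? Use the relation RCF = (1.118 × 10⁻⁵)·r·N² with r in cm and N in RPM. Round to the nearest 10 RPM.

≈ 17660 RPM

r = 31.4 / 2 = 15.7 cm
Current RCF = 1.118 × 10⁻⁵ × 15.7 × (14048)² = 1.118 × 10⁻⁵ × 15.7 × 197,346,304 ≈ 34,639.4 × g
Target RCF = 34,639.4 + 20,100 = 54,739.4 × g
N² = 54,739.4 / (17.5526 × 10⁻⁵) = 311,859,212
N ≈ √311,859,212 ≈ 17,659.5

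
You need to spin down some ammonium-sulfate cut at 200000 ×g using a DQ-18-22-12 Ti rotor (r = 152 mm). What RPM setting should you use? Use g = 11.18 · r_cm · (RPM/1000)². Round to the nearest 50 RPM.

N ≈ 34300 RPM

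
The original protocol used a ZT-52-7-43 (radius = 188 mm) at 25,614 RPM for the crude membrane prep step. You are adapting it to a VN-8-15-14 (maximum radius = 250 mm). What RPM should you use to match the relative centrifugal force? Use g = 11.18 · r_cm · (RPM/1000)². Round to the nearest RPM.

22212 RPM

Original rotor: r = 188 mm = 18.8 cm
RCF_original = 11.18 × 18.8 × (25.614)² = 11.18 × 18.8 × 656.076996 ≈ 137,896.9 × g
Your rotor: r = 250 mm = 25.0 cm
137,896.9 = 11.18 × 25 × (N/1000)²
(N/1000)² = 137,896.9 / 279.5 = 493.3699
N = 1000 × √493.3699 ≈ 22,211.9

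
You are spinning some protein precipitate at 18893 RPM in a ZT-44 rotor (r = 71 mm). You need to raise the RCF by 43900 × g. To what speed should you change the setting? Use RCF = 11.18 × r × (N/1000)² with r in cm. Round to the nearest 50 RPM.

r = 71 mm = 7.1 cm
Current RCF = 11.18 × 7.1 × (18.893)² = 11.18 × 7.1 × 356.945449 ≈ 28,333.6 × g
Target RCF = 28,333.6 + 43,900 = 72,233.6 × g
(N/1000)² = 72,233.6 / 79.378 = 909.9952
N = 1000 × √909.9952 ≈ 30,166.1

30150 RPM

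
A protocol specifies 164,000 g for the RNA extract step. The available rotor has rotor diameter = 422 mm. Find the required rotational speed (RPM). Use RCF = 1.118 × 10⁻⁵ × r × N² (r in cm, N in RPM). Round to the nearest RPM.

r = 422 mm / 2 = 211 mm = 21.1 cm
164,000 = 1.118 × 10⁻⁵ × 21.1 × N²
N² = 164,000 / (23.5898 × 10⁻⁵) = 695,215,729
N ≈ √695,215,729 ≈ 26,366.9

N ≈ 26367 RPM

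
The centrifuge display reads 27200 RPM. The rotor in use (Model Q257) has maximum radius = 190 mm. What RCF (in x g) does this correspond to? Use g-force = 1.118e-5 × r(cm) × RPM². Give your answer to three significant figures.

r = 190 mm = 19.0 cm
RCF = 1.118 × 10⁻⁵ × 19 × (27200)² = 1.118 × 10⁻⁵ × 19 × 739,840,000 ≈ 157,156.8 × g

157000 x g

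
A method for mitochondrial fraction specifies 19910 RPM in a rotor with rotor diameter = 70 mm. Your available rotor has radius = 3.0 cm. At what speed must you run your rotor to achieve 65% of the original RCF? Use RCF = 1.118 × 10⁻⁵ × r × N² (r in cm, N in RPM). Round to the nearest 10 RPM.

≈ 17340 RPM

Original rotor: r = 70 mm / 2 = 35 mm = 3.5 cm
RCF = 1.118 × 10⁻⁵ × r × N²
RCF_original = 1.118 × 10⁻⁵ × 3.5 × (19910)² = 1.118 × 10⁻⁵ × 3.5 × 396,408,100 ≈ 15,511.4 × g
Target RCF = 0.65 × 15,511.4 ≈ 10,082.4 × g
10,082.4 = 1.118 × 10⁻⁵ × 3 × N²
N² = 10,082.4 / (3.354 × 10⁻⁵) = 300,608,229
N ≈ √300,608,229 ≈ 17,338.1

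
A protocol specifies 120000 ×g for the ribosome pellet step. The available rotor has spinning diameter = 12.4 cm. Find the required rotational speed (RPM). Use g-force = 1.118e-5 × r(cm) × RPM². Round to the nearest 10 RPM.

41610 RPM

r = 12.4 / 2 = 6.2 cm
RCF = 1.118 × 10⁻⁵ × r × N²
120,000 = 1.118 × 10⁻⁵ × 6.2 × N²
N² = 120,000 / (6.9316 × 10⁻⁵) = 1,731,202,031
N ≈ √1,731,202,031 ≈ 41,607.7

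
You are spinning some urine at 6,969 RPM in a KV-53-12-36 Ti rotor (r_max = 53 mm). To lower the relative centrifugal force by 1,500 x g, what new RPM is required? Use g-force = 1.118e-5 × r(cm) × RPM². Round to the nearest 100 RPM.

r = 53 mm = 5.3 cm
Current RCF = 1.118 × 10⁻⁵ × 5.3 × (6969)² = 1.118 × 10⁻⁵ × 5.3 × 48,566,961 ≈ 2,877.8 × g
Target RCF = 2,877.8 − 1,500 = 1,377.8 × g
N² = 1,377.8 / (5.9254 × 10⁻⁵) = 23,252,439
N ≈ √23,252,439 ≈ 4,822.1

≈ 4800 RPM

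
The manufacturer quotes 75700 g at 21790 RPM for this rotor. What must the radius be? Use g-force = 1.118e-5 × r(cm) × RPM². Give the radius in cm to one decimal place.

14.3 cm

75700 = 1.118 × 10⁻⁵ × r × (21790)²
r = 75700 / (1.118 × 10⁻⁵ × 474,804,100) = 75700 / 5308.31 ≈ 14.261 cm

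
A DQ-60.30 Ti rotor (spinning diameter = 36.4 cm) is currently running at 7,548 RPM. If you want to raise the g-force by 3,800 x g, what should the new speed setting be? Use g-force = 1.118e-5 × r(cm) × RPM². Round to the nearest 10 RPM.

N₂ ≈ 8700 RPM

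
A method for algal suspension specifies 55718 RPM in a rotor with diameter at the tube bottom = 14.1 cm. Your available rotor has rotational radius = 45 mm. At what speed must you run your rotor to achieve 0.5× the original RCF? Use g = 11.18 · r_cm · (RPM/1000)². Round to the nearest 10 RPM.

≈ 49310 RPM

Original rotor: r = 14.1 / 2 = 7.05 cm
RCF = 11.18 × r × (N/1000)²
RCF_original = 11.18 × 7.05 × (55.718)² = 11.18 × 7.05 × 3,104.495524 ≈ 244,693.2 × g
Target RCF = 0.5 × 244,693.2 ≈ 122,346.6 × g
Your rotor: r = 45 mm = 4.5 cm
122,346.6 = 11.18 × 4.5 × (N/1000)²
(N/1000)² = 122,346.6 / 50.31 = 2431.855
N = 1000 × √2431.855 ≈ 49,313.8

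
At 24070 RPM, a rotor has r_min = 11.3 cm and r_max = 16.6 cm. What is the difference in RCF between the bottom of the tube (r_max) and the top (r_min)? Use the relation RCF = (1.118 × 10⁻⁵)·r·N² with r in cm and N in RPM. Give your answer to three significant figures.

ΔRCF = 1.118 × 10⁻⁵ × (r_max − r_min) × N² = 1.118 × 10⁻⁵ × 5.3 × 579,364,900 ≈ 34,329.7

34300 × g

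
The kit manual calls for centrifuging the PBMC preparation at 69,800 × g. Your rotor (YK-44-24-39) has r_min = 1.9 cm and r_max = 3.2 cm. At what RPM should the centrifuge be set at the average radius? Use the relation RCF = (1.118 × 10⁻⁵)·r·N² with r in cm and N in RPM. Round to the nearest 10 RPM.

r_avg = (1.9 + 3.2) / 2 = 2.55 cm
69,800 = 1.118 × 10⁻⁵ × 2.55 × N²
N² = 69,800 / (2.8509 × 10⁻⁵) = 2,448,349,644
N ≈ √2,448,349,644 ≈ 49,480.8

≈ 49480 RPM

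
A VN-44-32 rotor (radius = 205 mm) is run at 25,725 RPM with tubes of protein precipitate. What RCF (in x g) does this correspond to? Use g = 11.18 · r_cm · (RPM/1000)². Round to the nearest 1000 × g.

≈ 152000 x g

r = 205 mm = 20.5 cm
RCF = 11.18 × 20.5 × (25.725)² = 11.18 × 20.5 × 661.775625 ≈ 151,672.4 × g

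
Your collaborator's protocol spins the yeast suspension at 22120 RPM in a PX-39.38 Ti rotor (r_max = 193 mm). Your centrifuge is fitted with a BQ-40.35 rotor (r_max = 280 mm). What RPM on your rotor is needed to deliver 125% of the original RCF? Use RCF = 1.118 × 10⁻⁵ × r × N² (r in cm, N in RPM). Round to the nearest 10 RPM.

Original rotor: r = 193 mm = 19.3 cm
RCF = 1.118 × 10⁻⁵ × r × N²
RCF_original = 1.118 × 10⁻⁵ × 19.3 × (22120)² = 1.118 × 10⁻⁵ × 19.3 × 489,294,400 ≈ 105,577 × g
Target RCF = 1.25 × 105,577 ≈ 131,971.2 × g
Your rotor: r = 280 mm = 28.0 cm
131,971.2 = 1.118 × 10⁻⁵ × 28 × N²
N² = 131,971.2 / (31.304 × 10⁻⁵) = 421,579,351
N ≈ √421,579,351 ≈ 20,532.4

≈ 20530 RPM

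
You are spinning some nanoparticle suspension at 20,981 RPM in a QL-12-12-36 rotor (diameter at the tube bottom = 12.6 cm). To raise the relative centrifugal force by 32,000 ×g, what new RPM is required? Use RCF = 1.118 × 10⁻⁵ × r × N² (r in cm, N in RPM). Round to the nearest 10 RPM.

29910 RPM

r = 12.6 / 2 = 6.3 cm
Current RCF = 1.118 × 10⁻⁵ × 6.3 × (20981)² = 1.118 × 10⁻⁵ × 6.3 × 440,202,361 ≈ 31,005.2 × g
Target RCF = 31,005.2 + 32,000 = 63,005.2 × g
N² = 63,005.2 / (7.0434 × 10⁻⁵) = 894,528,211
N ≈ √894,528,211 ≈ 29,908.7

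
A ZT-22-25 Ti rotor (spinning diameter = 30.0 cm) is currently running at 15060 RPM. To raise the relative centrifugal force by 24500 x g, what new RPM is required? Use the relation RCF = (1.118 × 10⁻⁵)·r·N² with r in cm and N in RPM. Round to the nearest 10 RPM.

≈ 19310 RPM

r = 30.0 / 2 = 15 cm
Current RCF = 1.118 × 10⁻⁵ × 15 × (15060)² = 1.118 × 10⁻⁵ × 15 × 226,803,600 ≈ 38,035 × g
Target RCF = 38,035 + 24,500 = 62,535 × g
N² = 62,535 / (16.77 × 10⁻⁵) = 372,898,032
N ≈ √372,898,032 ≈ 19,310.6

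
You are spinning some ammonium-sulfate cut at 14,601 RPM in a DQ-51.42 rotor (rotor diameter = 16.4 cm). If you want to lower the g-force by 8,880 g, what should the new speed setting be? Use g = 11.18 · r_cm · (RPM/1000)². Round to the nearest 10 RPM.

N₂ ≈ 10790 RPM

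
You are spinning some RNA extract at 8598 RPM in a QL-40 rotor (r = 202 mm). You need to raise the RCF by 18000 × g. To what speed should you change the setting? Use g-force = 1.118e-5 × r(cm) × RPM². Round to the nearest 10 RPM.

r = 202 mm = 20.2 cm
Current RCF = 1.118 × 10⁻⁵ × 20.2 × (8598)² = 1.118 × 10⁻⁵ × 20.2 × 73,925,604 ≈ 16,695.1 × g
Target RCF = 16,695.1 + 18,000 = 34,695.1 × g
N² = 34,695.1 / (22.5836 × 10⁻⁵) = 153,629,625
N ≈ √153,629,625 ≈ 12,394.7

12390 RPM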